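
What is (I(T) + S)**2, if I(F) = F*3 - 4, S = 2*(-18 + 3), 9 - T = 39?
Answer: 15376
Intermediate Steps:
T = -30 (T = 9 - 1*39 = 9 - 39 = -30)
S = -30 (S = 2*(-15) = -30)
I(F) = -4 + 3*F (I(F) = 3*F - 4 = -4 + 3*F)
(I(T) + S)**2 = ((-4 + 3*(-30)) - 30)**2 = ((-4 - 90) - 30)**2 = (-94 - 30)**2 = (-124)**2 = 15376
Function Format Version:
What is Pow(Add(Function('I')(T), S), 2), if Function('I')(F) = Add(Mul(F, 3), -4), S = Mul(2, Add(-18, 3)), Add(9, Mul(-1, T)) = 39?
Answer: 15376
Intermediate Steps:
T = -30 (T = Add(9, Mul(-1, 39)) = Add(9, -39) = -30)
S = -30 (S = Mul(2, -15) = -30)
Function('I')(F) = Add(-4, Mul(3, F)) (Function('I')(F) = Add(Mul(3, F), -4) = Add(-4, Mul(3, F)))
Pow(Add(Function('I')(T), S), 2) = Pow(Add(Add(-4, Mul(3, -30)), -30), 2) = Pow(Add(Add(-4, -90), -30), 2) = Pow(Add(-94, -30), 2) = Pow(-124, 2) = 15376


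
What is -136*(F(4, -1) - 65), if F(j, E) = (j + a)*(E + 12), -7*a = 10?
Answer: 34952/7 ≈ 4993.1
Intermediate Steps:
a = -10/7 (a = -⅐*10 = -10/7 ≈ -1.4286)
F(j, E) = (12 + E)*(-10/7 + j) (F(j, E) = (j - 10/7)*(E + 12) = (-10/7 + j)*(12 + E) = (12 + E)*(-10/7 + j))
-136*(F(4, -1) - 65) = -136*((-120/7 + 12*4 - 10/7*(-1) - 1*4) - 65) = -136*((-120/7 + 48 + 10/7 - 4) - 65) = -136*(198/7 - 65) = -136*(-257/7) = 34952/7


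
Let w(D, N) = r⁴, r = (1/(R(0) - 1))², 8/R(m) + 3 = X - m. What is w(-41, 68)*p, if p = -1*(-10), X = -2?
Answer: 3906250/815730721 ≈ 0.0047887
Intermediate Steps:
R(m) = 8/(-5 - m) (R(m) = 8/(-3 + (-2 - m)) = 8/(-5 - m))
r = 25/169 (r = (1/(-8/(5 + 0) - 1))² = (1/(-8/5 - 1))² = (1/(-13/5))² = (-5/13)² = 25/169 ≈ 0.14793)
w(D, N) = 390625/815730721 (w(D, N) = (25/169)⁴ = 390625/815730721)
p = 10
w(-41, 68)*p = (390625/815730721)*10 = 3906250/815730721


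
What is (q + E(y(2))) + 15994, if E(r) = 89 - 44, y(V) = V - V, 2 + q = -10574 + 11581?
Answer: 17044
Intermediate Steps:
q = 1005 (q = -2 + (-10574 + 11581) = -2 + 1007 = 1005)
y(V) = 0
E(r) = 45
(q + E(y(2))) + 15994 = (1005 + 45) + 15994 = 1050 + 15994 = 17044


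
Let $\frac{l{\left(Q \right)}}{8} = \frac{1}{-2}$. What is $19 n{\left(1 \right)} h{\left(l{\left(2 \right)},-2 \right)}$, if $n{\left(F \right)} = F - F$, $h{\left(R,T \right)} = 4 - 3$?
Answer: $0$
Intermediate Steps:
$l{\left(Q \right)} = -4$ ($l{\left(Q \right)} = \frac{8}{-2} = 8 \left(- \frac{1}{2}\right) = -4$)
$h{\left(R,T \right)} = 1$ ($h{\left(R,T \right)} = 4 - 3 = 1$)
$n{\left(F \right)} = 0$
$19 n{\left(1 \right)} h{\left(l{\left(2 \right)},-2 \right)} = 19 \cdot 0 \cdot 1 = 0 \cdot 1 = 0$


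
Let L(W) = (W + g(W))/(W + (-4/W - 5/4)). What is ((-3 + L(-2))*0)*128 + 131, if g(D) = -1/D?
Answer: 131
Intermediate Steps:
L(W) = (W - 1/W)/(-5/4 + W - 4/W) (L(W) = (W - 1/W)/(W + (-4/W - 5/4)) = (W - 1/W)/(W + (-5/4 - 4/W)) = (W - 1/W)/(-5/4 + W - 4/W))
((-3 + L(-2))*0)*128 + 131 = ((-3 + 4*(1 - 1*(-2)**2)/(16 - 4*(-2)**2 + 5*(-2)))*0)*128 + 131 = ((-3 + 4*(1 - 1*4)/(16 - 4*4 - 10))*0)*128 + 131 = ((-3 + 4*(1 - 4)/(16 - 16 - 10))*0)*128 + 131 = ((-3 + 4*(-3)/(-10))*0)*128 + 131 = ((-3 + 4*(-1/10)*(-3))*0)*128 + 131 = ((-3 + 6/5)*0)*128 + 131 = -9/5*0*128 + 131 = 0*128 + 131 = 0 + 131 = 131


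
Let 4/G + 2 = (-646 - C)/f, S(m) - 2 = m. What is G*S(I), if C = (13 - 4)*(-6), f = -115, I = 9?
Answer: 2530/181 ≈ 13.978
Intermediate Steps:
S(m) = 2 + m
C = -54 (C = 9*(-6) = -54)
G = 230/181 (G = 4/(-2 + (-646 - 1*(-54))/(-115)) = 4/(-2 + (-646 + 54)*(-1/115)) = 4/(-2 - 592*(-1/115)) = 4/(-2 + 592/115) = 4/(362/115) = 4*(115/362) = 230/181 ≈ 1.2707)
G*S(I) = 230*(2 + 9)/181 = (230/181)*11 = 2530/181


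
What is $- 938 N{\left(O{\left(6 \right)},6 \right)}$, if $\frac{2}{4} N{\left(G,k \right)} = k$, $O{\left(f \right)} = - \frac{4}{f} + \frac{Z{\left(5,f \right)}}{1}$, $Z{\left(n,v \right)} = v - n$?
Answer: $-11256$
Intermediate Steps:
$O{\left(f \right)} = -5 + f - \frac{4}{f}$ ($O{\left(f \right)} = - \frac{4}{f} + \frac{f - 5}{1} = - \frac{4}{f} + \left(f - 5\right) 1 = - \frac{4}{f} + \left(-5 + f\right) 1 = - \frac{4}{f} + \left(-5 + f\right) = -5 + f - \frac{4}{f}$)
$N{\left(G,k \right)} = 2 k$
$- 938 N{\left(O{\left(6 \right)},6 \right)} = - 938 \cdot 2 \cdot 6 = \left(-938\right) 12 = -11256$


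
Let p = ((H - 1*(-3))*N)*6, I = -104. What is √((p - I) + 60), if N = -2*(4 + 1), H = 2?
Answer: 2*I*√34 ≈ 11.662*I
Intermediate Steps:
N = -10 (N = -2*5 = -10)
p = -300 (p = ((2 - 1*(-3))*(-10))*6 = ((2 + 3)*(-10))*6 = (5*(-10))*6 = -50*6 = -300)
√((p - I) + 60) = √((-300 - 1*(-104)) + 60) = √((-300 + 104) + 60) = √(-196 + 60) = √(-136) = 2*I*√34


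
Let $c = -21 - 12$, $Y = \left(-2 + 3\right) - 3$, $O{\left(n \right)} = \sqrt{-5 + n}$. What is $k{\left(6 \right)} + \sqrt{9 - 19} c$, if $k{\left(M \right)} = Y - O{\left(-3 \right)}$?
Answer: $-2 - 33 i \sqrt{10} - 2 i \sqrt{2} \approx -2.0 - 107.18 i$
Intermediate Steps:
$Y = -2$ ($Y = 1 - 3 = -2$)
$k{\left(M \right)} = -2 - 2 i \sqrt{2}$ ($k{\left(M \right)} = -2 - \sqrt{-5 - 3} = -2 - \sqrt{-8} = -2 - 2 i \sqrt{2}$)
$c = -33$
$k{\left(6 \right)} + \sqrt{9 - 19} c = \left(-2 - 2 i \sqrt{2}\right) + \sqrt{9 - 19} \left(-33\right) = \left(-2 - 2 i \sqrt{2}\right) + \sqrt{-10} \left(-33\right) = \left(-2 - 2 i \sqrt{2}\right) + i \sqrt{10} \left(-33\right) = \left(-2 - 2 i \sqrt{2}\right) - 33 i \sqrt{10} = -2 - 33 i \sqrt{10} - 2 i \sqrt{2}$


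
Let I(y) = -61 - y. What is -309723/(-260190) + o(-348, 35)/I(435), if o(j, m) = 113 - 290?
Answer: 33279373/21509040 ≈ 1.5472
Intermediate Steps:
o(j, m) = -177
-309723/(-260190) + o(-348, 35)/I(435) = -309723/(-260190) - 177/(-61 - 1*435) = -309723*(-1/260190) - 177/(-61 - 435) = 103241/86730 - 177/(-496) = 103241/86730 - 177*(-1/496) = 103241/86730 + 177/496 = 33279373/21509040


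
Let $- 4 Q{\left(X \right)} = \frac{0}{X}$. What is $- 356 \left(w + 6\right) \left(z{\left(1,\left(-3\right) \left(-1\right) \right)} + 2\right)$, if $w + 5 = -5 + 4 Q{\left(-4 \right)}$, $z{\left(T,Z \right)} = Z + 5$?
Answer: $14240$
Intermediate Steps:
$Q{\left(X \right)} = 0$ ($Q{\left(X \right)} = - \frac{0 \frac{1}{X}}{4} = \left(- \frac{1}{4}\right) 0 = 0$)
$z{\left(T,Z \right)} = 5 + Z$
$w = -10$ ($w = -5 + \left(-5 + 4 \cdot 0\right) = -5 + \left(-5 + 0\right) = -5 - 5 = -10$)
$- 356 \left(w + 6\right) \left(z{\left(1,\left(-3\right) \left(-1\right) \right)} + 2\right) = - 356 \left(-10 + 6\right) \left(\left(5 - -3\right) + 2\right) = - 356 \left(- 4 \left(\left(5 + 3\right) + 2\right)\right) = - 356 \left(- 4 \left(8 + 2\right)\right) = - 356 \left(\left(-4\right) 10\right) = \left(-356\right) \left(-40\right) = 14240$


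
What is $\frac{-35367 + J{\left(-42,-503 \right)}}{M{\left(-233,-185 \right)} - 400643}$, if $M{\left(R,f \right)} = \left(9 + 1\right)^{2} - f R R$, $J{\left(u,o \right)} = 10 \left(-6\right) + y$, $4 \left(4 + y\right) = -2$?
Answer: $- \frac{70863}{19285844} \approx -0.0036744$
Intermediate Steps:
$y = - \frac{9}{2}$ ($y = -4 + \frac{1}{4} \left(-2\right) = -4 - \frac{1}{2} = - \frac{9}{2} \approx -4.5$)
$J{\left(u,o \right)} = - \frac{129}{2}$ ($J{\left(u,o \right)} = 10 \left(-6\right) - \frac{9}{2} = -60 - \frac{9}{2} = - \frac{129}{2}$)
$M{\left(R,f \right)} = 100 - f R^{2}$ ($M{\left(R,f \right)} = 10^{2} - R f R = 100 - f R^{2}$)
$\frac{-35367 + J{\left(-42,-503 \right)}}{M{\left(-233,-185 \right)} - 400643} = \frac{-35367 - \frac{129}{2}}{\left(100 - - 185 \left(-233\right)^{2}\right) - 400643} = - \frac{70863}{2 \left(\left(100 - \left(-185\right) 54289\right) - 400643\right)} = - \frac{70863}{2 \left(\left(100 + 10043465\right) - 400643\right)} = - \frac{70863}{2 \left(10043565 - 400643\right)} = - \frac{70863}{2 \cdot 9642922} = \left(- \frac{70863}{2}\right) \frac{1}{9642922} = - \frac{70863}{19285844}$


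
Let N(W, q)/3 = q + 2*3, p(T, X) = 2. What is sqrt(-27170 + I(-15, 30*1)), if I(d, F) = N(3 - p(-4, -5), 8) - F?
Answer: I*sqrt(27158) ≈ 164.8*I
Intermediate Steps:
N(W, q) = 18 + 3*q (N(W, q) = 3*(q + 2*3) = 3*(q + 6) = 3*(6 + q) = 18 + 3*q)
I(d, F) = 42 - F (I(d, F) = (18 + 3*8) - F = (18 + 24) - F = 42 - F)
sqrt(-27170 + I(-15, 30*1)) = sqrt(-27170 + (42 - 30)) = sqrt(-27170 + 12) = sqrt(-27158) = I*sqrt(27158)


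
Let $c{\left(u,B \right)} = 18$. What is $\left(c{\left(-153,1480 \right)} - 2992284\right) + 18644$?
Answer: $-2973622$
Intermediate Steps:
$\left(c{\left(-153,1480 \right)} - 2992284\right) + 18644 = \left(18 - 2992284\right) + 18644 = -2992266 + 18644 = -2973622$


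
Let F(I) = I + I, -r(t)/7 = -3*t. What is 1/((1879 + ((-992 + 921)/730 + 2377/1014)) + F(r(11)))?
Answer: 185055/433629559 ≈ 0.00042676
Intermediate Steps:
r(t) = 21*t (r(t) = -(-21)*t = 21*t)
F(I) = 2*I
1/((1879 + ((-992 + 921)/730 + 2377/1014)) + F(r(11))) = 1/((1879 + ((-992 + 921)/730 + 2377/1014)) + 2*(21*11)) = 1/((1879 + (-71*1/730 + 2377*(1/1014))) + 2*231) = 1/((1879 + (-71/730 + 2377/1014)) + 462) = 1/((1879 + 415804/185055) + 462) = 1/(348134149/185055 + 462) = 1/(433629559/185055) = 185055/433629559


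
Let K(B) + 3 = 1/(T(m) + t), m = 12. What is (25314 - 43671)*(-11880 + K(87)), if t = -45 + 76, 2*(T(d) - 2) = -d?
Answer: 1963219960/9 ≈ 2.1814e+8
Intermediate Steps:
T(d) = 2 - d/2 (T(d) = 2 + (-d)/2 = 2 - d/2)
t = 31
K(B) = -80/27 (K(B) = -3 + 1/((2 - ½*12) + 31) = -3 + 1/((2 - 6) + 31) = -3 + 1/(-4 + 31) = -3 + 1/27 = -80/27)
(25314 - 43671)*(-11880 + K(87)) = (25314 - 43671)*(-11880 - 80/27) = -18357*(-320840/27) = 1963219960/9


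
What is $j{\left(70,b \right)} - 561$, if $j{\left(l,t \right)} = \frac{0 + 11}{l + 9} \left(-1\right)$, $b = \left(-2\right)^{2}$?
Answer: $- \frac{44330}{79} \approx -561.14$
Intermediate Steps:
$b = 4$
$j{\left(l,t \right)} = - \frac{11}{9 + l}$ ($j{\left(l,t \right)} = \frac{11}{9 + l} \left(-1\right) = - \frac{11}{9 + l}$)
$j{\left(70,b \right)} - 561 = - \frac{11}{9 + 70} - 561 = - \frac{11}{79} - 561 = - \frac{44330}{79}$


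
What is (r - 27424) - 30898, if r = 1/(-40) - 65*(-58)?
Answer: -2182081/40 ≈ -54552.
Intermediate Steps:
r = 150799/40 (r = 1*(-1/40) + 3770 = -1/40 + 3770 = 150799/40 ≈ 3770.0)
(r - 27424) - 30898 = (150799/40 - 27424) - 30898 = -946161/40 - 30898 = -2182081/40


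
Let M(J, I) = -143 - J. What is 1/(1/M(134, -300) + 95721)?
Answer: 277/26514716 ≈ 1.0447e-5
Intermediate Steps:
1/(1/M(134, -300) + 95721) = 1/(1/(-143 - 1*134) + 95721) = 1/(1/(-143 - 134) + 95721) = 1/(1/(-277) + 95721) = 1/(-1/277 + 95721) = 1/(26514716/277) = 277/26514716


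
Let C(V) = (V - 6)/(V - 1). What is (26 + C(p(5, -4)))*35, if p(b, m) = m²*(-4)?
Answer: 12320/13 ≈ 947.69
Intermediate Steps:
p(b, m) = -4*m²
C(V) = (-6 + V)/(-1 + V)
(26 + C(p(5, -4)))*35 = (26 + (-6 - 4*(-4)²)/(-1 - 4*(-4)²))*35 = (26 + (-6 - 4*16)/(-1 - 4*16))*35 = (26 + (-6 - 64)/(-1 - 64))*35 = (26 - 70/(-65))*35 = (26 - 1/65*(-70))*35 = (26 + 14/13)*35 = (352/13)*35 = 12320/13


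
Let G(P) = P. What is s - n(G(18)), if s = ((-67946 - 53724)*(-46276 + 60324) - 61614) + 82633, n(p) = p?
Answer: -1709199159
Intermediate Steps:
s = -1709199141 (s = (-121670*14048 - 61614) + 82633 = (-1709220160 - 61614) + 82633 = -1709281774 + 82633 = -1709199141)
s - n(G(18)) = -1709199141 - 1*18 = -1709199141 - 18 = -1709199159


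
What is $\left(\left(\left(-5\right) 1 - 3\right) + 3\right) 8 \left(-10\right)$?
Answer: $400$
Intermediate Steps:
$\left(\left(\left(-5\right) 1 - 3\right) + 3\right) 8 \left(-10\right) = \left(\left(-5 - 3\right) + 3\right) 8 \left(-10\right) = \left(-8 + 3\right) 8 \left(-10\right) = \left(-5\right) 8 \left(-10\right) = \left(-40\right) \left(-10\right) = 400$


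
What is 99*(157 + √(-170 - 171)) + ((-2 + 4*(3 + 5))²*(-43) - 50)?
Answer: -23207 + 99*I*√341 ≈ -23207.0 + 1828.2*I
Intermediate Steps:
99*(157 + √(-170 - 171)) + ((-2 + 4*(3 + 5))²*(-43) - 50) = 99*(157 + √(-341)) + ((-2 + 4*8)²*(-43) - 50) = 99*(157 + I*√341) + ((-2 + 32)²*(-43) - 50) = (15543 + 99*I*√341) + (30²*(-43) - 50) = (15543 + 99*I*√341) + (900*(-43) - 50) = (15543 + 99*I*√341) + (-38700 - 50) = (15543 + 99*I*√341) - 38750 = -23207 + 99*I*√341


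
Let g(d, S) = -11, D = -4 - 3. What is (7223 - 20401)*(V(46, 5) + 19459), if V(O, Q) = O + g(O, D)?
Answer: -256891932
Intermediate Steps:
D = -7
V(O, Q) = -11 + O (V(O, Q) = O - 11 = -11 + O)
(7223 - 20401)*(V(46, 5) + 19459) = (7223 - 20401)*((-11 + 46) + 19459) = -13178*(35 + 19459) = -13178*19494 = -256891932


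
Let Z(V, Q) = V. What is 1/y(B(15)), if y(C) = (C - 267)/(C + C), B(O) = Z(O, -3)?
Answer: -5/42 ≈ -0.11905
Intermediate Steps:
B(O) = O
y(C) = (-267 + C)/(2*C) (y(C) = (-267 + C)/((2*C)) = (-267 + C)*(1/(2*C)) = (-267 + C)/(2*C))
1/y(B(15)) = 1/((1/2)*(-267 + 15)/15) = 1/((1/2)*(1/15)*(-252)) = 1/(-42/5) = -5/42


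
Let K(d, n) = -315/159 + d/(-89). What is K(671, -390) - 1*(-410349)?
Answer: 1935571325/4717 ≈ 4.1034e+5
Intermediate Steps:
K(d, n) = -105/53 - d/89 (K(d, n) = -315*1/159 + d*(-1/89) = -105/53 - d/89)
K(671, -390) - 1*(-410349) = (-105/53 - 1/89*671) - 1*(-410349) = (-105/53 - 671/89) + 410349 = -44908/4717 + 410349 = 1935571325/4717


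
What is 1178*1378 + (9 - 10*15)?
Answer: 1623143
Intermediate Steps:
1178*1378 + (9 - 10*15) = 1623284 + (9 - 150) = 1623284 - 141 = 1623143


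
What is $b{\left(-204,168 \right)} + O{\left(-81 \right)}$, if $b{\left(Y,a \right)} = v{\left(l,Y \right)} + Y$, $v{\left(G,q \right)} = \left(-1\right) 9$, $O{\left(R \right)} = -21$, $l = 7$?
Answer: $-234$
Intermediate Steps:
$v{\left(G,q \right)} = -9$
$b{\left(Y,a \right)} = -9 + Y$
$b{\left(-204,168 \right)} + O{\left(-81 \right)} = \left(-9 - 204\right) - 21 = -213 - 21 = -234$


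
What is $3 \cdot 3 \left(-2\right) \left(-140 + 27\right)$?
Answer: $2034$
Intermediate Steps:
$3 \cdot 3 \left(-2\right) \left(-140 + 27\right) = 9 \left(-2\right) \left(-113\right) = \left(-18\right) \left(-113\right) = 2034$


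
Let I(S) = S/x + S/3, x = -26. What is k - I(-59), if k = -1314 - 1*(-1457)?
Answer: 12511/78 ≈ 160.40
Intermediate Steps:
k = 143 (k = -1314 + 1457 = 143)
I(S) = 23*S/78 (I(S) = S/(-26) + S/3 = S*(-1/26) + S*(⅓) = -S/26 + S/3 = 23*S/78)
k - I(-59) = 143 - 23*(-59)/78 = 143 - 1*(-1357/78) = 143 + 1357/78 = 12511/78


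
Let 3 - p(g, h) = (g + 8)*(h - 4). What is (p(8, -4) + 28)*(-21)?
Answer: -3339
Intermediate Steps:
p(g, h) = 3 - (-4 + h)*(8 + g) (p(g, h) = 3 - (g + 8)*(h - 4) = 3 - (8 + g)*(-4 + h) = 3 - (-4 + h)*(8 + g))
(p(8, -4) + 28)*(-21) = ((35 - 8*(-4) + 4*8 - 1*8*(-4)) + 28)*(-21) = ((35 + 32 + 32 + 32) + 28)*(-21) = (131 + 28)*(-21) = 159*(-21) = -3339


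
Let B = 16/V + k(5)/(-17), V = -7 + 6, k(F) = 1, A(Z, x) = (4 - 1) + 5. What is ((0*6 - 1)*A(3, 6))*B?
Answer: 2184/17 ≈ 128.47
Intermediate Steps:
A(Z, x) = 8 (A(Z, x) = 3 + 5 = 8)
V = -1
B = -273/17 (B = 16/(-1) + 1/(-17) = 16*(-1) + 1*(-1/17) = -16 - 1/17 = -273/17 ≈ -16.059)
((0*6 - 1)*A(3, 6))*B = ((0*6 - 1)*8)*(-273/17) = ((0 - 1)*8)*(-273/17) = -1*8*(-273/17) = -8*(-273/17) = 2184/17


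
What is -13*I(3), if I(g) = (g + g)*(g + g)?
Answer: -468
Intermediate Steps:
I(g) = 4*g**2 (I(g) = (2*g)*(2*g) = 4*g**2)
-13*I(3) = -52*3**2 = -52*9 = -13*36 = -468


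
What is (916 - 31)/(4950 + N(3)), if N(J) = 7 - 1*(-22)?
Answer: 885/4979 ≈ 0.17775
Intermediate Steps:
N(J) = 29 (N(J) = 7 + 22 = 29)
(916 - 31)/(4950 + N(3)) = (916 - 31)/(4950 + 29) = 885/4979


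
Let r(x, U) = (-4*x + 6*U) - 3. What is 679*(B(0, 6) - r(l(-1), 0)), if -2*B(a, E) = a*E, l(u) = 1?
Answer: 4753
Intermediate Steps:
r(x, U) = -3 - 4*x + 6*U
B(a, E) = -E*a/2 (B(a, E) = -a*E/2 = -E*a/2)
679*(B(0, 6) - r(l(-1), 0)) = 679*(-½*6*0 - (-3 - 4*1 + 6*0)) = 679*(0 - (-3 - 4 + 0)) = 679*(0 - 1*(-7)) = 679*(0 + 7) = 679*7 = 4753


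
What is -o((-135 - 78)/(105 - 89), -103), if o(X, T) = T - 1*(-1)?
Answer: 102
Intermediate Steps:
o(X, T) = 1 + T (o(X, T) = T + 1 = 1 + T)
-o((-135 - 78)/(105 - 89), -103) = -(1 - 103) = -1*(-102) = 102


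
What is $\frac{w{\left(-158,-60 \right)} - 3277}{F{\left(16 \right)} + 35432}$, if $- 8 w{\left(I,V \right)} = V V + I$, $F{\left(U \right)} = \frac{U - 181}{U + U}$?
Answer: $- \frac{118632}{1133659} \approx -0.10465$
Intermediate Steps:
$F{\left(U \right)} = \frac{-181 + U}{2 U}$
$w{\left(I,V \right)} = - \frac{I}{8} - \frac{V^{2}}{8}$ ($w{\left(I,V \right)} = - \frac{V V + I}{8} = - \frac{V^{2} + I}{8} = - \frac{I + V^{2}}{8} = - \frac{I}{8} - \frac{V^{2}}{8}$)
$\frac{w{\left(-158,-60 \right)} - 3277}{F{\left(16 \right)} + 35432} = \frac{\left(\left(- \frac{1}{8}\right) \left(-158\right) - \frac{\left(-60\right)^{2}}{8}\right) - 3277}{\frac{-181 + 16}{2 \cdot 16} + 35432} = \frac{\left(\frac{79}{4} - 450\right) - 3277}{\frac{1}{2} \cdot \frac{1}{16} \left(-165\right) + 35432} = \frac{\left(\frac{79}{4} - 450\right) - 3277}{- \frac{165}{32} + 35432} = \frac{- \frac{1721}{4} - 3277}{\frac{1133659}{32}} = \left(- \frac{14829}{4}\right) \frac{32}{1133659} = - \frac{118632}{1133659}$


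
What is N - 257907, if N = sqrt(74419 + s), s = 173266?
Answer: -257907 + sqrt(247685) ≈ -2.5741e+5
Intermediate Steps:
N = sqrt(247685) (N = sqrt(74419 + 173266) = sqrt(247685) ≈ 497.68)
N - 257907 = sqrt(247685) - 257907 = -257907 + sqrt(247685)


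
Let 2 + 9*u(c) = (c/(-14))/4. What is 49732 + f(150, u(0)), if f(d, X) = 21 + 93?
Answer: 49846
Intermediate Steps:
u(c) = -2/9 - c/504 (u(c) = -2/9 + ((c/(-14))/4)/9 = -2/9 + ((c*(-1/14))*(¼))/9 = -2/9 + (-c/14*(¼))/9 = -2/9 + (-c/56)/9 = -2/9 - c/504)
f(d, X) = 114
49732 + f(150, u(0)) = 49732 + 114 = 49846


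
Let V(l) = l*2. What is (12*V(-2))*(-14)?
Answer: 672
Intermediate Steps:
V(l) = 2*l
(12*V(-2))*(-14) = (12*(2*(-2)))*(-14) = (12*(-4))*(-14) = -48*(-14) = 672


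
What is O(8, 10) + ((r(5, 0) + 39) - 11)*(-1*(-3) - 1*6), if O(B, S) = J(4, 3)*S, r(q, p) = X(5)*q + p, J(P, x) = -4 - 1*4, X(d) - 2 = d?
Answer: -269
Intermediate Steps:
X(d) = 2 + d
J(P, x) = -8 (J(P, x) = -4 - 4 = -8)
r(q, p) = p + 7*q (r(q, p) = (2 + 5)*q + p = 7*q + p = p + 7*q)
O(B, S) = -8*S
O(8, 10) + ((r(5, 0) + 39) - 11)*(-1*(-3) - 1*6) = -8*10 + (((0 + 7*5) + 39) - 11)*(-1*(-3) - 1*6) = -80 + (((0 + 35) + 39) - 11)*(3 - 6) = -80 + ((35 + 39) - 11)*(-3) = -80 + (74 - 11)*(-3) = -80 + 63*(-3) = -80 - 189 = -269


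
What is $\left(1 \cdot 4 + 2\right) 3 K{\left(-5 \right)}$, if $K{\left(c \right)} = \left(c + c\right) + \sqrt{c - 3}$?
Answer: $-180 + 36 i \sqrt{2} \approx -180.0 + 50.912 i$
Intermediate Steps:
$K{\left(c \right)} = \sqrt{-3 + c} + 2 c$ ($K{\left(c \right)} = 2 c + \sqrt{-3 + c} = \sqrt{-3 + c} + 2 c$)
$\left(1 \cdot 4 + 2\right) 3 K{\left(-5 \right)} = \left(1 \cdot 4 + 2\right) 3 \left(\sqrt{-3 - 5} + 2 \left(-5\right)\right) = \left(4 + 2\right) 3 \left(\sqrt{-8} - 10\right) = 6 \cdot 3 \left(2 i \sqrt{2} - 10\right) = 18 \left(-10 + 2 i \sqrt{2}\right) = -180 + 36 i \sqrt{2}$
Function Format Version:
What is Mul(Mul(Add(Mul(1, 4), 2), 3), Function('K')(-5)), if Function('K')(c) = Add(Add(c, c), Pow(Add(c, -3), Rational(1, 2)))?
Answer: Add(-180, Mul(36, I, Pow(2, Rational(1, 2)))) ≈ Add(-180.00, Mul(50.912, I))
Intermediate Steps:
Function('K')(c) = Add(Pow(Add(-3, c), Rational(1, 2)), Mul(2, c)) (Function('K')(c) = Add(Mul(2, c), Pow(Add(-3, c), Rational(1, 2))) = Add(Pow(Add(-3, c), Rational(1, 2)), Mul(2, c)))
Mul(Mul(Add(Mul(1, 4), 2), 3), Function('K')(-5)) = Mul(Mul(Add(Mul(1, 4), 2), 3), Add(Pow(Add(-3, -5), Rational(1, 2)), Mul(2, -5))) = Mul(Mul(Add(4, 2), 3), Add(Pow(-8, Rational(1, 2)), -10)) = Mul(Mul(6, 3), Add(Mul(2, I, Pow(2, Rational(1, 2))), -10)) = Mul(18, Add(-10, Mul(2, I, Pow(2, Rational(1, 2))))) = Add(-180, Mul(36, I, Pow(2, Rational(1, 2))))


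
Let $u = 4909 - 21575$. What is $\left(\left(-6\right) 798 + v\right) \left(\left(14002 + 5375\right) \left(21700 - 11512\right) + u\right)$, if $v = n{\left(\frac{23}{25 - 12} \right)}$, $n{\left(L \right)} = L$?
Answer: $- \frac{12282189582410}{13} \approx -9.4478 \cdot 10^{11}$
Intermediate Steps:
$u = -16666$ ($u = 4909 - 21575 = -16666$)
$v = \frac{23}{13}$ ($v = \frac{23}{25 - 12} = \frac{23}{13} \approx 1.7692$)
$\left(\left(-6\right) 798 + v\right) \left(\left(14002 + 5375\right) \left(21700 - 11512\right) + u\right) = \left(\left(-6\right) 798 + \frac{23}{13}\right) \left(\left(14002 + 5375\right) \left(21700 - 11512\right) - 16666\right) = \left(-4788 + \frac{23}{13}\right) \left(19377 \cdot 10188 - 16666\right) = - \frac{62221 \left(197412876 - 16666\right)}{13} = \left(- \frac{62221}{13}\right) 197396210 = - \frac{12282189582410}{13}$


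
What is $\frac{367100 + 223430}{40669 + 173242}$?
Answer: $\frac{590530}{213911} \approx 2.7606$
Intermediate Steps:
$\frac{367100 + 223430}{40669 + 173242} = \frac{590530}{213911}$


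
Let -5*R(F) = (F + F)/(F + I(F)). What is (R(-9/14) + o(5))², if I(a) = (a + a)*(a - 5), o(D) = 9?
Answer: 2647129/32400 ≈ 81.702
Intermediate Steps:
I(a) = 2*a*(-5 + a) (I(a) = (2*a)*(-5 + a) = 2*a*(-5 + a))
R(F) = -2*F/(5*(F + 2*F*(-5 + F))) (R(F) = -(F + F)/(5*(F + 2*F*(-5 + F))) = -2*F/(5*(F + 2*F*(-5 + F))))
(R(-9/14) + o(5))² = (-2/(-45 + 10*(-9/14)) + 9)² = (-2/(-45 - 45/7) + 9)² = (-2/(-360/7) + 9)² = (-2*(-7/360) + 9)² = (7/180 + 9)² = (1627/180)² = 2647129/32400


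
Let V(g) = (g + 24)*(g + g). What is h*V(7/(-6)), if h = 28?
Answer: -13426/9 ≈ -1491.8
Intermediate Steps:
V(g) = 2*g*(24 + g) (V(g) = (24 + g)*(2*g) = 2*g*(24 + g))
h*V(7/(-6)) = 28*(2*(7/(-6))*(24 + 7/(-6))) = 28*(2*(7*(-1/6))*(24 + 7*(-1/6))) = 28*(2*(-7/6)*(24 - 7/6)) = 28*(2*(-7/6)*(137/6)) = 28*(-959/18) = -13426/9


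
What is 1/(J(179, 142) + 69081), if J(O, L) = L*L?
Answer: 1/89245 ≈ 1.1205e-5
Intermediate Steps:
J(O, L) = L**2
1/(J(179, 142) + 69081) = 1/(142**2 + 69081) = 1/(20164 + 69081) = 1/89245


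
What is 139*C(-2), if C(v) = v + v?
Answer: -556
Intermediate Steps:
C(v) = 2*v
139*C(-2) = 139*(2*(-2)) = 139*(-4) = -556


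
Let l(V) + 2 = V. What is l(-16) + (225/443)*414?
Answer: 85176/443 ≈ 192.27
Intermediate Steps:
l(V) = -2 + V
l(-16) + (225/443)*414 = (-2 - 16) + (225/443)*414 = -18 + (225*(1/443))*414 = -18 + (225/443)*414 = -18 + 93150/443 = 85176/443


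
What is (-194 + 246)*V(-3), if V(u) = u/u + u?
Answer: -104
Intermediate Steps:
V(u) = 1 + u
(-194 + 246)*V(-3) = (-194 + 246)*(1 - 3) = 52*(-2) = -104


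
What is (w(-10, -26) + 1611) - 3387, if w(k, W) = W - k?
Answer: -1792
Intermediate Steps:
(w(-10, -26) + 1611) - 3387 = ((-26 - 1*(-10)) + 1611) - 3387 = ((-26 + 10) + 1611) - 3387 = (-16 + 1611) - 3387 = 1595 - 3387 = -1792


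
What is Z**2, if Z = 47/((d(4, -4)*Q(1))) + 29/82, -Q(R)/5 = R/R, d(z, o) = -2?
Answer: 1073296/42025 ≈ 25.539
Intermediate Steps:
Q(R) = -5 (Q(R) = -5*R/R = -5*1 = -5)
Z = 1036/205 (Z = 47/((-2*(-5))) + 29/82 = 47/10 + 29*(1/82) = 47*(1/10) + 29/82 = 47/10 + 29/82 = 1036/205 ≈ 5.0537)
Z**2 = (1036/205)**2 = 1073296/42025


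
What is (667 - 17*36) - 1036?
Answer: -981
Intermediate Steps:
(667 - 17*36) - 1036 = (667 - 612) - 1036 = 55 - 1036 = -981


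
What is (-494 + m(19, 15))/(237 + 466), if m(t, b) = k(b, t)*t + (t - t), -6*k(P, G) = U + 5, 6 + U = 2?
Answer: -157/222 ≈ -0.70721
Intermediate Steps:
U = -4 (U = -6 + 2 = -4)
k(P, G) = -1/6 (k(P, G) = -(-4 + 5)/6 = -1/6*1 = -1/6)
m(t, b) = -t/6 (m(t, b) = -t/6 + (t - t) = -t/6 + 0 = -t/6)
(-494 + m(19, 15))/(237 + 466) = (-494 - 1/6*19)/(237 + 466) = (-494 - 19/6)/703 = -2983/6*1/703 = -157/222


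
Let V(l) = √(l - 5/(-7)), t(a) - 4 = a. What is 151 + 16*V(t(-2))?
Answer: 151 + 16*√133/7 ≈ 177.36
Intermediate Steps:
t(a) = 4 + a
V(l) = √(5/7 + l) (V(l) = √(l - 5*(-⅐)) = √(l + 5/7) = √(5/7 + l))
151 + 16*V(t(-2)) = 151 + 16*(√(35 + 49*(4 - 2))/7) = 151 + 16*(√(35 + 49*2)/7) = 151 + 16*(√(35 + 98)/7) = 151 + 16*(√133/7) = 151 + 16*√133/7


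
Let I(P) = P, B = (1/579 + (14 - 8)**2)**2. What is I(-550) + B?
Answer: 250131475/335241 ≈ 746.12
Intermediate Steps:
B = 434514025/335241 (B = (1/579 + 6**2)**2 = (1/579 + 36)**2 = (20845/579)**2 = 434514025/335241 ≈ 1296.1)
I(-550) + B = -550 + 434514025/335241 = 250131475/335241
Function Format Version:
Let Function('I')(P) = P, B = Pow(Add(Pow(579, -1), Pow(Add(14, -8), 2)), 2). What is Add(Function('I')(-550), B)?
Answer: Rational(250131475, 335241) ≈ 746.12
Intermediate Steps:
B = Rational(434514025, 335241) (B = Pow(Add(Rational(1, 579), Pow(6, 2)), 2) = Pow(Add(Rational(1, 579), 36), 2) = Pow(Rational(20845, 579), 2) = Rational(434514025, 335241) ≈ 1296.1)
Add(Function('I')(-550), B) = Add(-550, Rational(434514025, 335241)) = Rational(250131475, 335241)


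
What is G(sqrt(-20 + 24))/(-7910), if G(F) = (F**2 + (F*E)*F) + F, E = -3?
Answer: 3/3955 ≈ 0.00075853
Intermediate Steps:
G(F) = F - 2*F**2 (G(F) = (F**2 + (F*(-3))*F) + F = (F**2 + (-3*F)*F) + F = (F**2 - 3*F**2) + F = -2*F**2 + F = F - 2*F**2)
G(sqrt(-20 + 24))/(-7910) = (sqrt(-20 + 24)*(1 - 2*sqrt(-20 + 24)))/(-7910) = (sqrt(4)*(1 - 2*sqrt(4)))*(-1/7910) = (2*(1 - 2*2))*(-1/7910) = (2*(1 - 4))*(-1/7910) = (2*(-3))*(-1/7910) = -6*(-1/7910) = 3/3955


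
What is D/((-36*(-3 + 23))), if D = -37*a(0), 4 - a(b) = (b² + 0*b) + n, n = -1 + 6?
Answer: -37/720 ≈ -0.051389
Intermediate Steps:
n = 5
a(b) = -1 - b² (a(b) = 4 - ((b² + 0*b) + 5) = 4 - ((b² + 0) + 5) = 4 - (b² + 5) = 4 - (5 + b²) = 4 + (-5 - b²) = -1 - b²)
D = 37 (D = -37*(-1 - 1*0²) = -37*(-1 - 1*0) = -37*(-1 + 0) = -37*(-1) = 37)
D/((-36*(-3 + 23))) = 37/((-36*(-3 + 23))) = 37/((-36*20)) = 37/(-720) = 37*(-1/720) = -37/720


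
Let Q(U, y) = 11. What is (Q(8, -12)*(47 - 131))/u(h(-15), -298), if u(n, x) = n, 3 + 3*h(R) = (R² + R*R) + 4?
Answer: -252/41 ≈ -6.1463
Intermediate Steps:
h(R) = ⅓ + 2*R²/3 (h(R) = -1 + ((R² + R*R) + 4)/3 = -1 + ((R² + R²) + 4)/3 = -1 + (2*R² + 4)/3 = -1 + (4 + 2*R²)/3 = -1 + (4/3 + 2*R²/3) = ⅓ + 2*R²/3)
(Q(8, -12)*(47 - 131))/u(h(-15), -298) = (11*(47 - 131))/(⅓ + (⅔)*(-15)²) = (11*(-84))/(⅓ + (⅔)*225) = -924/(⅓ + 150) = -924/451/3 = -924*3/451 = -252/41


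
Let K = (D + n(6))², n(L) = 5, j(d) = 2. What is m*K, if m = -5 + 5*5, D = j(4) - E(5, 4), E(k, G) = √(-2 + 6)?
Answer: 500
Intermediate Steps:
E(k, G) = 2 (E(k, G) = √4 = 2)
D = 0 (D = 2 - 1*2 = 2 - 2 = 0)
m = 20 (m = -5 + 25 = 20)
K = 25 (K = (0 + 5)² = 5² = 25)
m*K = 20*25 = 500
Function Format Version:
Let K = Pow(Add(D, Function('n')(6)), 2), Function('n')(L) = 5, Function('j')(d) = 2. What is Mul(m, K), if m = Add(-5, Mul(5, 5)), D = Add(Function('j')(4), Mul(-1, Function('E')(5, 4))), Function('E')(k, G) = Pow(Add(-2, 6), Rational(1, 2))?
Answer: 500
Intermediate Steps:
Function('E')(k, G) = 2 (Function('E')(k, G) = Pow(4, Rational(1, 2)) = 2)
D = 0 (D = Add(2, Mul(-1, 2)) = Add(2, -2) = 0)
m = 20 (m = Add(-5, 25) = 20)
K = 25 (K = Pow(Add(0, 5), 2) = Pow(5, 2) = 25)
Mul(m, K) = Mul(20, 25) = 500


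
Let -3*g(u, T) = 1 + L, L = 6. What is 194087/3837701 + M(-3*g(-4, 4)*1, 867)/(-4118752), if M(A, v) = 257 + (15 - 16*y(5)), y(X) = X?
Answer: 24958105651/493954333411 ≈ 0.050527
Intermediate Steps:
g(u, T) = -7/3 (g(u, T) = -(1 + 6)/3 = -⅓*7 = -7/3)
M(A, v) = 192 (M(A, v) = 257 + (15 - 16*5) = 257 + (15 - 80) = 257 - 65 = 192)
194087/3837701 + M(-3*g(-4, 4)*1, 867)/(-4118752) = 194087/3837701 + 192/(-4118752) = 194087*(1/3837701) + 192*(-1/4118752) = 194087/3837701 - 6/128711 = 24958105651/493954333411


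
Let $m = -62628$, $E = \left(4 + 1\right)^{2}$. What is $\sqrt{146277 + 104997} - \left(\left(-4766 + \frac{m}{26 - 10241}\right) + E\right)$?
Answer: $\frac{16122229}{3405} + \sqrt{251274} \approx 5236.1$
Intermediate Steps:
$E = 25$ ($E = 5^{2} = 25$)
$\sqrt{146277 + 104997} - \left(\left(-4766 + \frac{m}{26 - 10241}\right) + E\right) = \sqrt{146277 + 104997} - \left(\left(-4766 - \frac{62628}{26 - 10241}\right) + 25\right) = \sqrt{251274} - \left(\left(-4766 - \frac{62628}{26 - 10241}\right) + 25\right) = \sqrt{251274} - \left(\left(-4766 - \frac{62628}{-10215}\right) + 25\right) = \sqrt{251274} - \left(\left(-4766 - - \frac{20876}{3405}\right) + 25\right) = \sqrt{251274} - \left(\left(-4766 + \frac{20876}{3405}\right) + 25\right) = \sqrt{251274} - \left(- \frac{16207354}{3405} + 25\right) = \sqrt{251274} - - \frac{16122229}{3405} = \sqrt{251274} + \frac{16122229}{3405} = \frac{16122229}{3405} + \sqrt{251274}$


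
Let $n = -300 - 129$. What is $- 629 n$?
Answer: $269841$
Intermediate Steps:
$n = -429$ ($n = -300 - 129 = -429$)
$- 629 n = \left(-629\right) \left(-429\right) = 269841$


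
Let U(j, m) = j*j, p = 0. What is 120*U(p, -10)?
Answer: 0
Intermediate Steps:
U(j, m) = j²
120*U(p, -10) = 120*0² = 120*0 = 0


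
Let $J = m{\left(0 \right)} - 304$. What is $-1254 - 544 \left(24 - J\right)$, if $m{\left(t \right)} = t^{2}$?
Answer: $-179686$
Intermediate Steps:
$J = -304$ ($J = 0^{2} - 304 = 0 - 304 = -304$)
$-1254 - 544 \left(24 - J\right) = -1254 - 544 \left(24 - -304\right) = -1254 - 544 \left(24 + 304\right) = -1254 - 178432 = -179686$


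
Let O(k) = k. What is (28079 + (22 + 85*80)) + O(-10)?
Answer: 34891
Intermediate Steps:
(28079 + (22 + 85*80)) + O(-10) = (28079 + (22 + 85*80)) - 10 = (28079 + (22 + 6800)) - 10 = (28079 + 6822) - 10 = 34901 - 10 = 34891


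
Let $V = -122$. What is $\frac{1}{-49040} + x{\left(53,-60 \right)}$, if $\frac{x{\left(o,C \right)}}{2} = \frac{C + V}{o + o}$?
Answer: $- \frac{8925333}{2599120} \approx -3.434$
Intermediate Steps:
$x{\left(o,C \right)} = \frac{-122 + C}{o}$ ($x{\left(o,C \right)} = 2 \frac{C - 122}{o + o} = 2 \frac{-122 + C}{2 o} = \frac{-122 + C}{o}$)
$\frac{1}{-49040} + x{\left(53,-60 \right)} = \frac{1}{-49040} + \frac{-122 - 60}{53} = - \frac{1}{49040} + \frac{1}{53} \left(-182\right) = - \frac{1}{49040} - \frac{182}{53} = - \frac{8925333}{2599120}$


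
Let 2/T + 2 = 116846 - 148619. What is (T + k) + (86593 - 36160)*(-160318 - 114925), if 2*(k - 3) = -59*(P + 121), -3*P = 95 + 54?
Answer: -1323238003435781/95325 ≈ -1.3881e+10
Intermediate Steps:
P = -149/3 (P = -(95 + 54)/3 = -1/3*149 = -149/3 ≈ -49.667)
T = -2/31775 (T = 2/(-2 + (116846 - 148619)) = 2/(-2 - 31773) = 2/(-31775) = 2*(-1/31775) = -2/31775 ≈ -6.2943e-5)
k = -6304/3 (k = 3 + (-59*(-149/3 + 121))/2 = 3 + (-59*214/3)/2 = 3 + (1/2)*(-12626/3) = 3 - 6313/3 = -6304/3 ≈ -2101.3)
(T + k) + (86593 - 36160)*(-160318 - 114925) = (-2/31775 - 6304/3) + (86593 - 36160)*(-160318 - 114925) = -200309606/95325 + 50433*(-275243) = -200309606/95325 - 13881330219 = -1323238003435781/95325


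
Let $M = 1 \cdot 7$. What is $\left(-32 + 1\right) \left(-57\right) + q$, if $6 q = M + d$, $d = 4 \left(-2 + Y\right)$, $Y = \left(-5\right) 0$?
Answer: $\frac{10601}{6} \approx 1766.8$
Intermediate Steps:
$Y = 0$
$d = -8$ ($d = 4 \left(-2 + 0\right) = 4 \left(-2\right) = -8$)
$M = 7$
$q = - \frac{1}{6}$ ($q = \frac{7 - 8}{6} = \frac{1}{6} \left(-1\right) = - \frac{1}{6} \approx -0.16667$)
$\left(-32 + 1\right) \left(-57\right) + q = \left(-32 + 1\right) \left(-57\right) - \frac{1}{6} = \left(-31\right) \left(-57\right) - \frac{1}{6} = 1767 - \frac{1}{6} = \frac{10601}{6}$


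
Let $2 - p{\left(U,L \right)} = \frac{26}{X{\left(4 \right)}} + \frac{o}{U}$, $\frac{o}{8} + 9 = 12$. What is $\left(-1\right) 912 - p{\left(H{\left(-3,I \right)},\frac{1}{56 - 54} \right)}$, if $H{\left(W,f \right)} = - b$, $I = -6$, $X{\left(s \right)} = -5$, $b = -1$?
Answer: $- \frac{4476}{5} \approx -895.2$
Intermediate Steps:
$o = 24$ ($o = -72 + 8 \cdot 12 = -72 + 96 = 24$)
$H{\left(W,f \right)} = 1$ ($H{\left(W,f \right)} = \left(-1\right) \left(-1\right) = 1$)
$p{\left(U,L \right)} = \frac{36}{5} - \frac{24}{U}$ ($p{\left(U,L \right)} = 2 - \left(\frac{26}{-5} + \frac{24}{U}\right) = 2 - \left(26 \left(- \frac{1}{5}\right) + \frac{24}{U}\right) = 2 - \left(- \frac{26}{5} + \frac{24}{U}\right) = 2 + \left(\frac{26}{5} - \frac{24}{U}\right) = \frac{36}{5} - \frac{24}{U}$)
$\left(-1\right) 912 - p{\left(H{\left(-3,I \right)},\frac{1}{56 - 54} \right)} = \left(-1\right) 912 - \left(\frac{36}{5} - \frac{24}{1}\right) = -912 - \left(\frac{36}{5} - 24\right) = -912 - - \frac{84}{5} = -912 + \frac{84}{5} = - \frac{4476}{5}$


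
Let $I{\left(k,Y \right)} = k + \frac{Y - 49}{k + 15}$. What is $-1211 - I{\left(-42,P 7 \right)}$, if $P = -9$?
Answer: $- \frac{31675}{27} \approx -1173.1$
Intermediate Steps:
$I{\left(k,Y \right)} = k + \frac{-49 + Y}{15 + k}$
$-1211 - I{\left(-42,P 7 \right)} = -1211 - \frac{-49 - 63 + \left(-42\right)^{2} + 15 \left(-42\right)}{15 - 42} = -1211 - \frac{-49 - 63 + 1764 - 630}{-27} = -1211 - \left(- \frac{1}{27}\right) 1022 = -1211 - - \frac{1022}{27} = -1211 + \frac{1022}{27} = - \frac{31675}{27}$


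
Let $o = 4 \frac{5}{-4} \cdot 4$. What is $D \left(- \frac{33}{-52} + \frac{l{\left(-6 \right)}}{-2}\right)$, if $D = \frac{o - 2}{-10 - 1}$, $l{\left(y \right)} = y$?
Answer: $\frac{189}{26} \approx 7.2692$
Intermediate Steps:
$o = -20$ ($o = 4 \cdot 5 \left(- \frac{1}{4}\right) 4 = 4 \left(- \frac{5}{4}\right) 4 = \left(-5\right) 4 = -20$)
$D = 2$ ($D = \frac{-20 - 2}{-10 - 1} = \frac{-20 - 2}{-11} = \left(-22\right) \left(- \frac{1}{11}\right) = 2$)
$D \left(- \frac{33}{-52} + \frac{l{\left(-6 \right)}}{-2}\right) = 2 \left(- \frac{33}{-52} - \frac{6}{-2}\right) = 2 \left(\left(-33\right) \left(- \frac{1}{52}\right) - -3\right) = 2 \left(\frac{33}{52} + 3\right) = 2 \cdot \frac{189}{52} = \frac{189}{26}$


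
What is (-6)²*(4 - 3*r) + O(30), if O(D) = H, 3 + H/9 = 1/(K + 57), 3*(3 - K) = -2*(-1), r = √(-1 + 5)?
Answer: -17595/178 ≈ -98.848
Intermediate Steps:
r = 2 (r = √4 = 2)
K = 7/3 (K = 3 - (-2)*(-1)/3 = 3 - ⅓*2 = 3 - ⅔ = 7/3 ≈ 2.3333)
H = -4779/178 (H = -27 + 9/(7/3 + 57) = -27 + 9/(178/3) = -27 + 9*(3/178) = -27 + 27/178 = -4779/178 ≈ -26.848)
O(D) = -4779/178
(-6)²*(4 - 3*r) + O(30) = (-6)²*(4 - 3*2) - 4779/178 = 36*(4 - 6) - 4779/178 = 36*(-2) - 4779/178 = -72 - 4779/178 = -17595/178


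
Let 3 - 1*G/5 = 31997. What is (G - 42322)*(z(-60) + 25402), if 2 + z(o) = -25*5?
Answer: -5112930300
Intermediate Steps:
G = -159970 (G = 15 - 5*31997 = 15 - 159985 = -159970)
z(o) = -127 (z(o) = -2 - 25*5 = -2 - 125 = -127)
(G - 42322)*(z(-60) + 25402) = (-159970 - 42322)*(-127 + 25402) = -202292*25275 = -5112930300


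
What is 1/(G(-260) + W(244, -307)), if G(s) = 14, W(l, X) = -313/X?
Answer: 307/4611 ≈ 0.066580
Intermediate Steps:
1/(G(-260) + W(244, -307)) = 1/(14 - 313/(-307)) = 1/(14 - 313*(-1/307)) = 1/(14 + 313/307) = 1/(4611/307) = 307/4611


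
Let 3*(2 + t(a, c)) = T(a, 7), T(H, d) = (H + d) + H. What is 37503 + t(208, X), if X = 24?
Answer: 37642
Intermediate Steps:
T(H, d) = d + 2*H
t(a, c) = 1/3 + 2*a/3 (t(a, c) = -2 + (7 + 2*a)/3 = -2 + (7/3 + 2*a/3) = 1/3 + 2*a/3)
37503 + t(208, X) = 37503 + (1/3 + (2/3)*208) = 37503 + (1/3 + 416/3) = 37503 + 139 = 37642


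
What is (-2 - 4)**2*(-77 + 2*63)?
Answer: 1764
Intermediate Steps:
(-2 - 4)**2*(-77 + 2*63) = (-6)**2*(-77 + 126) = 36*49 = 1764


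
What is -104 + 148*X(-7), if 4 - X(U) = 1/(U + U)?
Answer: 3490/7 ≈ 498.57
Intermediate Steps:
X(U) = 4 - 1/(2*U) (X(U) = 4 - 1/(U + U) = 4 - 1/(2*U))
-104 + 148*X(-7) = -104 + 148*(4 - ½/(-7)) = -104 + 148*(4 - ½*(-⅐)) = -104 + 148*(4 + 1/14) = -104 + 148*(57/14) = -104 + 4218/7 = 3490/7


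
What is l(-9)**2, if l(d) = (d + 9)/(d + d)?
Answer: 0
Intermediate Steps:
l(d) = (9 + d)/(2*d) (l(d) = (9 + d)/((2*d)) = (9 + d)*(1/(2*d)) = (9 + d)/(2*d))
l(-9)**2 = ((1/2)*(9 - 9)/(-9))**2 = ((1/2)*(-1/9)*0)**2 = 0**2 = 0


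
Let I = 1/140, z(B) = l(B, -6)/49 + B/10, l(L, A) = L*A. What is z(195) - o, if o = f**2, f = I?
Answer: -85801/19600 ≈ -4.3776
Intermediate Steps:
l(L, A) = A*L
z(B) = -11*B/490 (z(B) = -6*B/49 + B/10 = -11*B/490)
I = 1/140 ≈ 0.0071429
f = 1/140 ≈ 0.0071429
o = 1/19600 (o = (1/140)**2 = 1/19600 ≈ 5.1020e-5)
z(195) - o = -11/490*195 - 1*1/19600 = -429/98 - 1/19600 = -85801/19600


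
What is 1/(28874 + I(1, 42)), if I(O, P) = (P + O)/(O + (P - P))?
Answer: 1/28917 ≈ 3.4582e-5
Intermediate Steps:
I(O, P) = (O + P)/O (I(O, P) = (O + P)/(O + 0) = (O + P)/O)
1/(28874 + I(1, 42)) = 1/(28874 + (1 + 42)/1) = 1/(28874 + 1*43) = 1/(28874 + 43) = 1/28917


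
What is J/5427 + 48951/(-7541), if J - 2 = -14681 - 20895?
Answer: -177973537/13641669 ≈ -13.046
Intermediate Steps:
J = -35574 (J = 2 + (-14681 - 20895) = 2 - 35576 = -35574)
J/5427 + 48951/(-7541) = -35574/5427 + 48951/(-7541) = -35574*1/5427 + 48951*(-1/7541) = -11858/1809 - 48951/7541 = -177973537/13641669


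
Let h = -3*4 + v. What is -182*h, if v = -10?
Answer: 4004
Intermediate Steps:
h = -22 (h = -3*4 - 10 = -12 - 10 = -22)
-182*h = -182*(-22) = 4004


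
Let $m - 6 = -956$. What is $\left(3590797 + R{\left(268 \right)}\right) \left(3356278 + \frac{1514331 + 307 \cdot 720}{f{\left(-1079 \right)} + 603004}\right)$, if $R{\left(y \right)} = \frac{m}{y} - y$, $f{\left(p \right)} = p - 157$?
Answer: $\frac{971740262589109483625}{80636912} \approx 1.2051 \cdot 10^{13}$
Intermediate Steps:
$m = -950$ ($m = 6 - 956 = -950$)
$f{\left(p \right)} = -157 + p$ ($f{\left(p \right)} = p - 157 = -157 + p$)
$R{\left(y \right)} = - y - \frac{950}{y}$ ($R{\left(y \right)} = - \frac{950}{y} - y = - y - \frac{950}{y}$)
$\left(3590797 + R{\left(268 \right)}\right) \left(3356278 + \frac{1514331 + 307 \cdot 720}{f{\left(-1079 \right)} + 603004}\right) = \left(3590797 - \left(268 + \frac{950}{268}\right)\right) \left(3356278 + \frac{1514331 + 307 \cdot 720}{\left(-157 - 1079\right) + 603004}\right) = \left(3590797 - \frac{36387}{134}\right) \left(3356278 + \frac{1514331 + 221040}{-1236 + 603004}\right) = \left(3590797 - \frac{36387}{134}\right) \left(3356278 + \frac{1735371}{601768}\right) = \left(3590797 - \frac{36387}{134}\right) \left(3356278 + 1735371 \cdot \frac{1}{601768}\right) = \frac{481130411 \left(3356278 + \frac{1735371}{601768}\right)}{134} = \frac{481130411}{134} \cdot \frac{2019702434875}{601768} = \frac{971740262589109483625}{80636912}$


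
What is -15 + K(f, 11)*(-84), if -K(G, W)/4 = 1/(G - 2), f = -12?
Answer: -39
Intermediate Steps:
K(G, W) = -4/(-2 + G) (K(G, W) = -4/(G - 2) = -4/(-2 + G))
-15 + K(f, 11)*(-84) = -15 - 4/(-2 - 12)*(-84) = -15 - 4/(-14)*(-84) = -15 - 4*(-1/14)*(-84) = -15 + (2/7)*(-84) = -15 - 24 = -39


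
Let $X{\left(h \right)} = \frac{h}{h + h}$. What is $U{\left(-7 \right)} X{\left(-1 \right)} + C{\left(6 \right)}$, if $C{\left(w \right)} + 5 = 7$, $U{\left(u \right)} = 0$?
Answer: $2$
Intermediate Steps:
$X{\left(h \right)} = \frac{1}{2}$ ($X{\left(h \right)} = \frac{h}{2 h} = h \frac{1}{2 h} = \frac{1}{2}$)
$C{\left(w \right)} = 2$ ($C{\left(w \right)} = -5 + 7 = 2$)
$U{\left(-7 \right)} X{\left(-1 \right)} + C{\left(6 \right)} = 0 \cdot \frac{1}{2} + 2 = 0 + 2 = 2$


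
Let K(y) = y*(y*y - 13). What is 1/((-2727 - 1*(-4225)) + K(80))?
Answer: 1/512458 ≈ 1.9514e-6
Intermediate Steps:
K(y) = y*(-13 + y²) (K(y) = y*(y² - 13) = y*(-13 + y²))
1/((-2727 - 1*(-4225)) + K(80)) = 1/((-2727 - 1*(-4225)) + 80*(-13 + 80²)) = 1/((-2727 + 4225) + 80*(-13 + 6400)) = 1/(1498 + 80*6387) = 1/(1498 + 510960) = 1/512458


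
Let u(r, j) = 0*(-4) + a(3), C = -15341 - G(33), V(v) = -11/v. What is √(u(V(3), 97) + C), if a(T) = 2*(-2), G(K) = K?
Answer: I*√15378 ≈ 124.01*I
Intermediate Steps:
a(T) = -4
C = -15374 (C = -15341 - 1*33 = -15341 - 33 = -15374)
u(r, j) = -4 (u(r, j) = 0*(-4) - 4 = 0 - 4 = -4)
√(u(V(3), 97) + C) = √(-4 - 15374) = √(-15378) = I*√15378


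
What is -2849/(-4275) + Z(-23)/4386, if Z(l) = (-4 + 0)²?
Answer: 2094019/3125025 ≈ 0.67008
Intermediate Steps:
Z(l) = 16 (Z(l) = (-4)² = 16)
-2849/(-4275) + Z(-23)/4386 = -2849/(-4275) + 16/4386 = -2849*(-1/4275) + 16*(1/4386) = 2849/4275 + 8/2193 = 2094019/3125025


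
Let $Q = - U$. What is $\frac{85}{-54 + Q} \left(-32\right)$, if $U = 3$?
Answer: $\frac{2720}{57} \approx 47.719$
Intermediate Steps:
$Q = -3$ ($Q = \left(-1\right) 3 = -3$)
$\frac{85}{-54 + Q} \left(-32\right) = \frac{85}{-54 - 3} \left(-32\right) = \frac{85}{-57} \left(-32\right) = 85 \left(- \frac{1}{57}\right) \left(-32\right) = \left(- \frac{85}{57}\right) \left(-32\right) = \frac{2720}{57}$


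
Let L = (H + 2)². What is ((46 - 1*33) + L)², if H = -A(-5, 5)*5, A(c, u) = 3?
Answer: 33124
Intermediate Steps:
H = -15 (H = -1*3*5 = -3*5 = -15)
L = 169 (L = (-15 + 2)² = (-13)² = 169)
((46 - 1*33) + L)² = ((46 - 1*33) + 169)² = ((46 - 33) + 169)² = (13 + 169)² = 182² = 33124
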